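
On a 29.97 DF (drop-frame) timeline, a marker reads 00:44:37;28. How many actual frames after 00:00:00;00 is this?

80258

Complete 10-minute blocks: 4, each 17982 frames → 71928.
Remaining 4 whole minutes in the current block: 1800 + 3 × 1798 = 7194 frames.
Within the current minute: 37 × 30 + 28 − 2 = 1136 (labels ;00/;01 skipped at this minute). Total = 71928 + 7194 + 1136 = 80258.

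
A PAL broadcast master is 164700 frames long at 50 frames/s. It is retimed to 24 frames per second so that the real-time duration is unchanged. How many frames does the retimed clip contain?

79056 frames

Target frames = source frames × (target rate / source rate) = 164700 × (24)/(50) = 164700 × 12/25 = 79056.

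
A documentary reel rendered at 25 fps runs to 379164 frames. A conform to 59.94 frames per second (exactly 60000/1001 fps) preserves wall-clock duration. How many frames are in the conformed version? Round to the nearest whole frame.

909085 frames

Frames at target rate = 379164 × (60000/1001) / (25) = 909993600/1001 ≈ 909084.515.
Nearest whole frame: 909085.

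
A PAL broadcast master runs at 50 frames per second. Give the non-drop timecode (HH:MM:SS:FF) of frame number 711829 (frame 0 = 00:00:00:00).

03:57:16:29

711829 ÷ 50 = 14236 full seconds, remainder 29 frames.
14236 s = 3 h 57 min 16 s.
Timecode: 03:57:16:29.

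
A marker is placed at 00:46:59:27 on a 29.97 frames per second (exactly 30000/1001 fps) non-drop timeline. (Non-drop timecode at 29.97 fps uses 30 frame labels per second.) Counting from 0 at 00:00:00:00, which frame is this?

84597

Total seconds to the label: (0 × 3600 + 46 × 60 + 59) = 2819.
Frame index = 2819 × 30 + 27 = 84597.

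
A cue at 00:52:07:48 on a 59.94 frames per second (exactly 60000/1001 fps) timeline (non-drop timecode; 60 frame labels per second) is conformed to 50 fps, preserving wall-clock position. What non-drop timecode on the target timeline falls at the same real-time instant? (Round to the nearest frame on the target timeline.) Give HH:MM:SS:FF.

00:52:10:46

Source frame index: (0×3600 + 52×60 + 7) × 60 + 48 = 187668.
Real time: 187668 / (60000/1001) = 15654639/5000 s.
Target frame: (15654639/5000) × (50) = 15654639/100 ≈ 156546.390 → 156546.
At 50 labels/s: frame 156546 → 00:52:10:46.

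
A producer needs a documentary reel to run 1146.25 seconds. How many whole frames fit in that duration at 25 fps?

28656 frames

Frames = 1146.25 × 25 = 114625/4 ≈ 28656.2500.
Complete frames: 28656.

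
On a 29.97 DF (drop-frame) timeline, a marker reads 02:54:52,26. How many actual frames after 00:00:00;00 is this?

Complete 10-minute blocks: 17, each 17982 frames → 305694.
Remaining 4 whole minutes in the current block: 1800 + 3 × 1798 = 7194 frames.
Within the current minute: 52 × 30 + 26 − 2 = 1584 (labels ;00/;01 skipped at this minute). Total = 305694 + 7194 + 1584 = 314472.

314472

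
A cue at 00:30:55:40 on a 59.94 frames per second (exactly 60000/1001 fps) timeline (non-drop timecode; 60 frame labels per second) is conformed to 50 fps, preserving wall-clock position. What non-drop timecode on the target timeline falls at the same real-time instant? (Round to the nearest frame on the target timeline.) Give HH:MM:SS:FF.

00:30:57:26

Source frame index: (0×3600 + 30×60 + 55) × 60 + 40 = 111340.
Real time: 111340 / (60000/1001) = 5572567/3000 s.
Target frame: (5572567/3000) × (50) = 5572567/60 ≈ 92876.117 → 92876.
At 50 labels/s: frame 92876 → 00:30:57:26.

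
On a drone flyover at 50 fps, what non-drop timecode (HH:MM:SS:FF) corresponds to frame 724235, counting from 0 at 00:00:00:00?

04:01:24:35

724235 ÷ 50 = 14484 full seconds, remainder 35 frames.
14484 s = 4 h 1 min 24 s.
Timecode: 04:01:24:35.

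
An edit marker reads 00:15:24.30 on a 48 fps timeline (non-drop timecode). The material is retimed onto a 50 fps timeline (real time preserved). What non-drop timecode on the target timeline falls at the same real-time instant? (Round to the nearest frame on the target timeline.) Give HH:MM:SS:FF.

Source frame index: (0×3600 + 15×60 + 24) × 48 + 30 = 44382.
Real time: 44382 / (48) = 7397/8 s.
Target frame: (7397/8) × (50) = 184925/4 ≈ 46231.250 → 46231.
At 50 labels/s: frame 46231 → 00:15:24:31.

00:15:24:31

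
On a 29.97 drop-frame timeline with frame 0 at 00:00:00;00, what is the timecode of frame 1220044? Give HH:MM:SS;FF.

Ten DF minutes hold 17982 frames, so frame 1220044 lies in block 67 (frames 1204794–1222775) with 15250 frames into that block.
The block's first minute is 1800 frames and the rest 1798 each; 15250 frames reaches minute 8, so 67 × 18 + 8 × 2 = 1222 labels have been skipped so far.
Adding those back, label number 1220044 + 1222 = 1221266 at 30 labels/s is 40708 s + 26 f = 11 h 18 min 28 s frame 26, i.e. 11:18:28;26.

11:18:28;26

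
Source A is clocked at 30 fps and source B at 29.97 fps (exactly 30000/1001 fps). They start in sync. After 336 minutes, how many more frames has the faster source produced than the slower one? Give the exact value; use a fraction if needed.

86400/143 frames

336 min = 20160 s.
A emits 30 × 20160 = 604800 frames; B emits 30000/1001 × 20160 = 86400000/143.
Difference = 86400/143 frames (≈ 604.1958); B is behind A.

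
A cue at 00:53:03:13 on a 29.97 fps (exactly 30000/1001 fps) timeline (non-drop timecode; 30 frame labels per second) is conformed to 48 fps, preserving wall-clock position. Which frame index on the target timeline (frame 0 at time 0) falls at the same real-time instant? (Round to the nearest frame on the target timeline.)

Source frame index: (0×3600 + 53×60 + 3) × 30 + 13 = 95503.
Real time: 95503 / (30000/1001) = 95598503/30000 s.
Target frame: (95598503/30000) × (48) = 95598503/625 ≈ 152957.605 → 152958.

frame 152958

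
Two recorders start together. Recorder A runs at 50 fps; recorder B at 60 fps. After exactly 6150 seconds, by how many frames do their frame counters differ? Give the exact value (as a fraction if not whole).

A emits 50 × 6150 = 307500 frames; B emits 60 × 6150 = 369000.
Difference = 61500 frames; B is ahead of A.

61500 frames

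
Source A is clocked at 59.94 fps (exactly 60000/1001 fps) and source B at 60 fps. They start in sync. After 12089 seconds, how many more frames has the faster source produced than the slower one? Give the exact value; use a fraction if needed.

A emits 60000/1001 × 12089 = 9420000/13 frames; B emits 60 × 12089 = 725340.
Difference = 9420/13 frames (≈ 724.6154); B is ahead of A.

9420/13 frames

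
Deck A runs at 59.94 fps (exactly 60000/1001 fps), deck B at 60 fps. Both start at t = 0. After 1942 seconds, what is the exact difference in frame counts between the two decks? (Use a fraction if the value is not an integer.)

A emits 60000/1001 × 1942 = 116520000/1001 frames; B emits 60 × 1942 = 116520.
Difference = 116520/1001 frames (≈ 116.4036); B is ahead of A.

116520/1001 frames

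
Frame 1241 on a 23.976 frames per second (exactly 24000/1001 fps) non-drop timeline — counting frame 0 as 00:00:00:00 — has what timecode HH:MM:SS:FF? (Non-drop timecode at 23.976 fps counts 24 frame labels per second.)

1241 ÷ 24 = 51 full seconds, remainder 17 frames.
51 s = 0 h 0 min 51 s.
Timecode: 00:00:51:17.

00:00:51:17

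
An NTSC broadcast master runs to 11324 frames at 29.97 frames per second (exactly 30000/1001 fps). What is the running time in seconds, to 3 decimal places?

377.844 seconds

Running time = 11324 × 1001/30000 = 2833831/7500 s ≈ 377.844 s.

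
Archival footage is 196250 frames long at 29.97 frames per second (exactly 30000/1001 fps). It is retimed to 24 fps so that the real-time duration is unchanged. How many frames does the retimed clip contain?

157157 frames

Target frames = source frames × (target rate / source rate) = 196250 × (24)/(30000/1001) = 196250 × 1001/1250 = 157157.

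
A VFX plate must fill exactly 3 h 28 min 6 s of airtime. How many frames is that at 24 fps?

3 h 28 min 6 s = 12486 s.
Frames = 12486 × 24 = 299664.

299664 frames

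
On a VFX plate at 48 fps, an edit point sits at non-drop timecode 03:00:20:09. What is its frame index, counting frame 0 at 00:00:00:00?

Total seconds to the label: (3 × 3600 + 0 × 60 + 20) = 10820.
Frame index = 10820 × 48 + 9 = 519369.

519369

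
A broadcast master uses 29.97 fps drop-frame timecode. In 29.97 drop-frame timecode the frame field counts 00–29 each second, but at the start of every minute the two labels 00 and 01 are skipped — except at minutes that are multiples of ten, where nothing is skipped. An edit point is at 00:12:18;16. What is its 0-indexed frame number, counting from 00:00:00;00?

Complete 10-minute blocks: 1, each 17982 frames → 17982.
Remaining 2 whole minutes in the current block: 1800 + 1 × 1798 = 3598 frames.
Within the current minute: 18 × 30 + 16 − 2 = 554 (labels ;00/;01 skipped at this minute). Total = 17982 + 3598 + 554 = 22134.

22134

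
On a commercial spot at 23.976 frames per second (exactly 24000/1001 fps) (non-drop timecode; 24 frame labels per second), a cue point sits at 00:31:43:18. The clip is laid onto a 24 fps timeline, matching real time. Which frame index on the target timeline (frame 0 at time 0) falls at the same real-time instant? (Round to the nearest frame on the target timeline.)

Source frame index: (0×3600 + 31×60 + 43) × 24 + 18 = 45690.
Real time: 45690 / (24000/1001) = 1524523/800 s.
Target frame: (1524523/800) × (24) = 4573569/100 ≈ 45735.690 → 45736.

frame 45736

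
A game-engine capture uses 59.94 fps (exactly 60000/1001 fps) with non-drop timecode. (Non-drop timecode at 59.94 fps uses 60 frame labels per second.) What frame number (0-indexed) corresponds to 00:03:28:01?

Total seconds to the label: (0 × 3600 + 3 × 60 + 28) = 208.
Frame index = 208 × 60 + 1 = 12481.

frame 12481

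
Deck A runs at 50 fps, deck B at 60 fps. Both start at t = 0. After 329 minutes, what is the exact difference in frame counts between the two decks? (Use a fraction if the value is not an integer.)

329 min = 19740 s.
A emits 50 × 19740 = 987000 frames; B emits 60 × 19740 = 1184400.
Difference = 197400 frames; B is ahead of A.

197400 frames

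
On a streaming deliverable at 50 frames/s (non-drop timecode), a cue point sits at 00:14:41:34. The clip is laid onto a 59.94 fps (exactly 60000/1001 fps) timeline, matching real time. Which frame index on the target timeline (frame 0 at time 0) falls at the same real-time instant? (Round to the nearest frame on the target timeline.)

frame 52848

Source frame index: (0×3600 + 14×60 + 41) × 50 + 34 = 44084.
Real time: 44084 / (50) = 22042/25 s.
Target frame: (22042/25) × (60000/1001) = 52900800/1001 ≈ 52847.952 → 52848.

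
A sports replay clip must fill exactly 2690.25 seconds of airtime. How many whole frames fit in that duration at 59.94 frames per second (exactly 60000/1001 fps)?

Frames = 2690.25 × 60000/1001 = 161415000/1001 ≈ 161253.7463.
Complete frames: 161253.

161253 frames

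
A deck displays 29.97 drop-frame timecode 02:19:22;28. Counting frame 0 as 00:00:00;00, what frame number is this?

As if non-drop at 30 labels/s: (2 × 3600 + 19 × 60 + 22) × 30 + 28 = 250888.
Minute boundaries passed: 139; those not divisible by 10: 139 − 13 = 126; dropped labels = 2 × 126 = 252.
Actual frame index = 250888 − 252 = 250636.

250636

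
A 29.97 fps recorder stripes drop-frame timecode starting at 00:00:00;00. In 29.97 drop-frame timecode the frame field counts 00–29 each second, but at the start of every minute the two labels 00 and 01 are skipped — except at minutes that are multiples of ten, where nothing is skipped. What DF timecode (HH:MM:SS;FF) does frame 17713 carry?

Each 10-minute DF block holds 10 × 60 × 30 − 9 × 2 = 17982 frames. 17713 ÷ 17982 → 0 full blocks, remainder 17713.
Within the partial block the first minute is 1800 frames and each further minute 1798, so 9 further minute boundaries passed. Total skipped labels = 18 × 0 + 2 × 9 = 18.
Non-drop label index = 17713 + 18 = 17731; at 30 labels/s that is 00:09:51:01, i.e. DF 00:09:51;01.

00:09:51;01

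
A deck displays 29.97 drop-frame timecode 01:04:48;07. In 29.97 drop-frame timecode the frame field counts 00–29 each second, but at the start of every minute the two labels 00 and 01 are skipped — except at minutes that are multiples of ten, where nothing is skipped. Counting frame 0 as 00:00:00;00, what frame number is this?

As if non-drop at 30 labels/s: (1 × 3600 + 4 × 60 + 48) × 30 + 7 = 116647.
Minute boundaries passed: 64; those not divisible by 10: 64 − 6 = 58; dropped labels = 2 × 58 = 116.
Actual frame index = 116647 − 116 = 116531.

116531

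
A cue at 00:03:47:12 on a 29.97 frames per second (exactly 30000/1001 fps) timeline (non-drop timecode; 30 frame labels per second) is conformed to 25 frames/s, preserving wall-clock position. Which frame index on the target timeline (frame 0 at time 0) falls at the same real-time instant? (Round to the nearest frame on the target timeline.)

frame 5691

Source frame index: (0×3600 + 3×60 + 47) × 30 + 12 = 6822.
Real time: 6822 / (30000/1001) = 1138137/5000 s.
Target frame: (1138137/5000) × (25) = 1138137/200 ≈ 5690.685 → 5691.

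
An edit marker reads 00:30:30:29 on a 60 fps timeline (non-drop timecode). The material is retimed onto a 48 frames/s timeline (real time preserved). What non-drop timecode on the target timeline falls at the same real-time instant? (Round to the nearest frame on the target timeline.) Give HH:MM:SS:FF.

00:30:30:23

Source frame index: (0×3600 + 30×60 + 30) × 60 + 29 = 109829.
Real time: 109829 / (60) = 109829/60 s.
Target frame: (109829/60) × (48) = 439316/5 ≈ 87863.200 → 87863.
At 48 labels/s: frame 87863 → 00:30:30:23.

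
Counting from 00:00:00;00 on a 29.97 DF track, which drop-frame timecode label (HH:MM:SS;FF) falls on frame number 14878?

Each 10-minute DF block holds 10 × 60 × 30 − 9 × 2 = 17982 frames. 14878 ÷ 17982 → 0 full blocks, remainder 14878.
Within the partial block the first minute is 1800 frames and each further minute 1798, so 8 further minute boundaries passed. Total skipped labels = 18 × 0 + 2 × 8 = 16.
Non-drop label index = 14878 + 16 = 14894; at 30 labels/s that is 00:08:16:14, i.e. DF 00:08:16;14.

00:08:16;14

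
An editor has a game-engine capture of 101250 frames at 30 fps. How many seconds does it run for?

3375 seconds

Running time = 101250 / (30) = 3375 s.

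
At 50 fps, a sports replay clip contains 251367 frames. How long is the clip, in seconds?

5027.34 seconds

Running time = 251367 / (50) = 5027.34 s.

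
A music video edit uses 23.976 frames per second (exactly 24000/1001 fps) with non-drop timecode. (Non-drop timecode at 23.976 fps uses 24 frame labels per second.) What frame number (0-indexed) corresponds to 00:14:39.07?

Total seconds to the label: (0 × 3600 + 14 × 60 + 39) = 879.
Frame index = 879 × 24 + 7 = 21103.

frame 21103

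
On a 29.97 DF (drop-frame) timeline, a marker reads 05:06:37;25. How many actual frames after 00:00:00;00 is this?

551383

Complete 10-minute blocks: 30, each 17982 frames → 539460.
Remaining 6 whole minutes in the current block: 1800 + 5 × 1798 = 10790 frames.
Within the current minute: 37 × 30 + 25 − 2 = 1133 (labels ;00/;01 skipped at this minute). Total = 539460 + 10790 + 1133 = 551383.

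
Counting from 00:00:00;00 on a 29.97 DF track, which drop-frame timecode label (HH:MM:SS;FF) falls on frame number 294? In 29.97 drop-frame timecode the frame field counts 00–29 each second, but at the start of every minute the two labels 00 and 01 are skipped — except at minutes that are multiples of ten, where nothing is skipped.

00:00:09;24

Ten DF minutes hold 17982 frames, so frame 294 lies in block 0 (frames 0–17981) with 294 frames into that block.
The block's first minute is 1800 frames and the rest 1798 each; 294 frames reaches minute 0, so 0 × 18 + 0 × 2 = 0 labels have been skipped so far.
Adding those back, label number 294 + 0 = 294 at 30 labels/s is 9 s + 24 f = 0 h 0 min 9 s frame 24, i.e. 00:00:09;24.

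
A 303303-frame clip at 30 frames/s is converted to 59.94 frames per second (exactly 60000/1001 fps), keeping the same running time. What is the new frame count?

Target frames = source frames × (target rate / source rate) = 303303 × (60000/1001)/(30) = 303303 × 2000/1001 = 606000.

606000 frames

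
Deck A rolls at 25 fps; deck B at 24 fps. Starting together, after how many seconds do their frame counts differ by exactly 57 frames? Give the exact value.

The gap grows by |24 − 25| = 1 frame per second.
Time for a 57-frame gap: 57 ÷ (1) = 57 s.

57 seconds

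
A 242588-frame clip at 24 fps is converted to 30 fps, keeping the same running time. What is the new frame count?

303235 frames

Target frames = source frames × (target rate / source rate) = 242588 × (30)/(24) = 242588 × 5/4 = 303235.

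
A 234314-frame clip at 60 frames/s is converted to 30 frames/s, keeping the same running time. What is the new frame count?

117157 frames

Target frames = source frames × (target rate / source rate) = 234314 × (30)/(60) = 234314 × 1/2 = 117157.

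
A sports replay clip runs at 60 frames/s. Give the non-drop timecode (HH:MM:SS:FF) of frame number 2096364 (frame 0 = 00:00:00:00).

2096364 ÷ 60 = 34939 full seconds, remainder 24 frames.
34939 s = 9 h 42 min 19 s.
Timecode: 09:42:19:24.

09:42:19:24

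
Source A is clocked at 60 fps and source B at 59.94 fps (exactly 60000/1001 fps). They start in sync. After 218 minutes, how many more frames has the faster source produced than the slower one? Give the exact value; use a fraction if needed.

218 min = 13080 s.
A emits 60 × 13080 = 784800 frames; B emits 60000/1001 × 13080 = 784800000/1001.
Difference = 784800/1001 frames (≈ 784.0160); B is behind A.

784800/1001 frames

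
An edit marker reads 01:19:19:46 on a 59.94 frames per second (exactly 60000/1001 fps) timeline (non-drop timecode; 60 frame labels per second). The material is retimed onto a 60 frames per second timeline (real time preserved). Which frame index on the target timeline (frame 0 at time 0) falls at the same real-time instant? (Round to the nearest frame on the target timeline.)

frame 285872

Source frame index: (1×3600 + 19×60 + 19) × 60 + 46 = 285586.
Real time: 285586 / (60000/1001) = 142935793/30000 s.
Target frame: (142935793/30000) × (60) = 142935793/500 ≈ 285871.586 → 285872.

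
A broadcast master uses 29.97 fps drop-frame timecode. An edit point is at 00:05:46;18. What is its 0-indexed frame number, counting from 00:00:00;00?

10388

Complete 10-minute blocks: 0, each 17982 frames → 0.
Remaining 5 whole minutes in the current block: 1800 + 4 × 1798 = 8992 frames.
Within the current minute: 46 × 30 + 18 − 2 = 1396 (labels ;00/;01 skipped at this minute). Total = 0 + 8992 + 1396 = 10388.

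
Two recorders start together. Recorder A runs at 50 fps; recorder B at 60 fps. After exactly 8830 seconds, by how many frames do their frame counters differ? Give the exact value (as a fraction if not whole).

88300 frames

A emits 50 × 8830 = 441500 frames; B emits 60 × 8830 = 529800.
Difference = 88300 frames; B is ahead of A.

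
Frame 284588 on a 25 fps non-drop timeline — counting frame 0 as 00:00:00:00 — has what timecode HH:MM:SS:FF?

03:09:43:13

284588 ÷ 25 = 11383 full seconds, remainder 13 frames.
11383 s = 3 h 9 min 43 s.
Timecode: 03:09:43:13.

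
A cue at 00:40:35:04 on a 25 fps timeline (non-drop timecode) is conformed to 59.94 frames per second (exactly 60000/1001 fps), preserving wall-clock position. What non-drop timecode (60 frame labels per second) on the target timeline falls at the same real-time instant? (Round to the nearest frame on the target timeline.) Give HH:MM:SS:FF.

Source frame index: (0×3600 + 40×60 + 35) × 25 + 4 = 60879.
Real time: 60879 / (25) = 60879/25 s.
Target frame: (60879/25) × (60000/1001) = 1605600/11 ≈ 145963.636 → 145964.
At 60 labels/s: frame 145964 → 00:40:32:44.

00:40:32:44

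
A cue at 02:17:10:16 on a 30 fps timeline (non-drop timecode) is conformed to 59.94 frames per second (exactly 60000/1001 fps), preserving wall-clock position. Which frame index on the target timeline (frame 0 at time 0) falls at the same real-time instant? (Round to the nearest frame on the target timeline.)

frame 493339

Source frame index: (2×3600 + 17×60 + 10) × 30 + 16 = 246916.
Real time: 246916 / (30) = 123458/15 s.
Target frame: (123458/15) × (60000/1001) = 493832000/1001 ≈ 493338.661 → 493339.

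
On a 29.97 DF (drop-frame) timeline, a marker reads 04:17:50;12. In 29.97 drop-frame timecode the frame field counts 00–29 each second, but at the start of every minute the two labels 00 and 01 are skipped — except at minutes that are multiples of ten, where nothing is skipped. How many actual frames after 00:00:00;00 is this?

463648

As if non-drop at 30 labels/s: (4 × 3600 + 17 × 60 + 50) × 30 + 12 = 464112.
Minute boundaries passed: 257; those not divisible by 10: 257 − 25 = 232; dropped labels = 2 × 232 = 464.
Actual frame index = 464112 − 464 = 463648.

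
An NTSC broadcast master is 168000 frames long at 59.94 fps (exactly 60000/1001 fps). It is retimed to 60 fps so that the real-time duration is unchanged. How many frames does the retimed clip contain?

168168 frames

Target frames = source frames × (target rate / source rate) = 168000 × (60)/(60000/1001) = 168000 × 1001/1000 = 168168.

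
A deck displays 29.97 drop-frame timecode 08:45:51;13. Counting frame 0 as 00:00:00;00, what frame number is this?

945597

As if non-drop at 30 labels/s: (8 × 3600 + 45 × 60 + 51) × 30 + 13 = 946543.
Minute boundaries passed: 525; those not divisible by 10: 525 − 52 = 473; dropped labels = 2 × 473 = 946.
Actual frame index = 946543 − 946 = 945597.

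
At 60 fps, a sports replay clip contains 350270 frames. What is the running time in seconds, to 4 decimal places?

Running time = 350270 × 1/60 = 35027/6 s ≈ 5837.8333 s.

5837.8333 seconds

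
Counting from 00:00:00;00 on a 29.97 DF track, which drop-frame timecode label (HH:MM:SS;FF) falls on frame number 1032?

Each 10-minute DF block holds 10 × 60 × 30 − 9 × 2 = 17982 frames. 1032 ÷ 17982 → 0 full blocks, remainder 1032.
Within the partial block the first minute is 1800 frames and each further minute 1798, so 0 further minute boundaries passed. Total skipped labels = 18 × 0 + 2 × 0 = 0.
Non-drop label index = 1032 + 0 = 1032; at 30 labels/s that is 00:00:34:12, i.e. DF 00:00:34;12.

00:00:34;12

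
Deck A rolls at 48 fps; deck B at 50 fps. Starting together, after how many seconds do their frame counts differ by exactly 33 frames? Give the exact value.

The gap grows by |50 − 48| = 2 frames per second.
Time for a 33-frame gap: 33 ÷ (2) = 16.5 s.

16.5 seconds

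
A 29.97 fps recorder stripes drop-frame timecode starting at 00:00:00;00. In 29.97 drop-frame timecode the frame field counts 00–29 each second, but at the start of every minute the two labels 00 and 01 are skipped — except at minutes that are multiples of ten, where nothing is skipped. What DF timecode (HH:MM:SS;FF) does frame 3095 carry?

00:01:43;07

Ten DF minutes hold 17982 frames, so frame 3095 lies in block 0 (frames 0–17981) with 3095 frames into that block.
The block's first minute is 1800 frames and the rest 1798 each; 3095 frames reaches minute 1, so 0 × 18 + 1 × 2 = 2 labels have been skipped so far.
Adding those back, label number 3095 + 2 = 3097 at 30 labels/s is 103 s + 7 f = 0 h 1 min 43 s frame 7, i.e. 00:01:43;07.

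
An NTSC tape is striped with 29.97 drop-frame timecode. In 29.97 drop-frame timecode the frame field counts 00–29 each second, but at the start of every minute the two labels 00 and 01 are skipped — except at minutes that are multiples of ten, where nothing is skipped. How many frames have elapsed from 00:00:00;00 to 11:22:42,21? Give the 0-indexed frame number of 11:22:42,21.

1227653

Complete 10-minute blocks: 68, each 17982 frames → 1222776.
Remaining 2 whole minutes in the current block: 1800 + 1 × 1798 = 3598 frames.
Within the current minute: 42 × 30 + 21 − 2 = 1279 (labels ;00/;01 skipped at this minute). Total = 1222776 + 3598 + 1279 = 1227653.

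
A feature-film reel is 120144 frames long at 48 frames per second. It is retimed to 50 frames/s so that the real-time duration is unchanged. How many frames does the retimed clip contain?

Target frames = source frames × (target rate / source rate) = 120144 × (50)/(48) = 120144 × 25/24 = 125150.

125150 frames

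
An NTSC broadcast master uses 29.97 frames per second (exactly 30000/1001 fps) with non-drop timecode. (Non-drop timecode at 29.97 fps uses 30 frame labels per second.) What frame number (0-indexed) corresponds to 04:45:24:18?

frame 513738

Total seconds to the label: (4 × 3600 + 45 × 60 + 24) = 17124.
Frame index = 17124 × 30 + 18 = 513738.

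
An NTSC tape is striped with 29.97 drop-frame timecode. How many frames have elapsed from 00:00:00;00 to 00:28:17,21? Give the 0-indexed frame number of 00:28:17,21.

50879

As if non-drop at 30 labels/s: (0 × 3600 + 28 × 60 + 17) × 30 + 21 = 50931.
Minute boundaries passed: 28; those not divisible by 10: 28 − 2 = 26; dropped labels = 2 × 26 = 52.
Actual frame index = 50931 − 52 = 50879.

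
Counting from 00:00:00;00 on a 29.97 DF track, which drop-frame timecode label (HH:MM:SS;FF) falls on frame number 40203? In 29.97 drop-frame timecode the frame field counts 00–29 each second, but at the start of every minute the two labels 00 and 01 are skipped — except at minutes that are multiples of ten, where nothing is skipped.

Each 10-minute DF block holds 10 × 60 × 30 − 9 × 2 = 17982 frames. 40203 ÷ 17982 → 2 full blocks, remainder 4239.
Within the partial block the first minute is 1800 frames and each further minute 1798, so 2 further minute boundaries passed. Total skipped labels = 18 × 2 + 2 × 2 = 40.
Non-drop label index = 40203 + 40 = 40243; at 30 labels/s that is 00:22:21:13, i.e. DF 00:22:21;13.

00:22:21;13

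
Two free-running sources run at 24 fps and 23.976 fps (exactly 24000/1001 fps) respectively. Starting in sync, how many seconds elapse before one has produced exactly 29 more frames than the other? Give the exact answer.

The gap grows by |24000/1001 − 24| = 24/1001 frames per second.
Time for a 29-frame gap: 29 ÷ (24/1001) = 29029/24 s.

29029/24 seconds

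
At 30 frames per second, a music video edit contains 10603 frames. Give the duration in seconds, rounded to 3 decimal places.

353.433 seconds

Running time = 10603 × 1/30 = 10603/30 s ≈ 353.433 s.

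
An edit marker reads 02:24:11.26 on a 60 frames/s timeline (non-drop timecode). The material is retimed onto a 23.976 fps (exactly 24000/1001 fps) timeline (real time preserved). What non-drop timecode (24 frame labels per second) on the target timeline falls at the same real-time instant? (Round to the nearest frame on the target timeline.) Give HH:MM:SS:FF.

Source frame index: (2×3600 + 24×60 + 11) × 60 + 26 = 519086.
Real time: 519086 / (60) = 259543/30 s.
Target frame: (259543/30) × (24000/1001) = 207634400/1001 ≈ 207426.973 → 207427.
At 24 labels/s: frame 207427 → 02:24:02:19.

02:24:02:19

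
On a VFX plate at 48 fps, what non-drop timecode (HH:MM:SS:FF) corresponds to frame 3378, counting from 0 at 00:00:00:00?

00:01:10:18

3378 ÷ 48 = 70 full seconds, remainder 18 frames.
70 s = 0 h 1 min 10 s.
Timecode: 00:01:10:18.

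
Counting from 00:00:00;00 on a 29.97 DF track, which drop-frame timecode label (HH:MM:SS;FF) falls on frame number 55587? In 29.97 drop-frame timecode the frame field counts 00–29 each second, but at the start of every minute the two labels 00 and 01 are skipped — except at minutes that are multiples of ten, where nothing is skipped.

Each 10-minute DF block holds 10 × 60 × 30 − 9 × 2 = 17982 frames. 55587 ÷ 17982 → 3 full blocks, remainder 1641.
Within the partial block the first minute is 1800 frames and each further minute 1798, so 0 further minute boundaries passed. Total skipped labels = 18 × 3 + 2 × 0 = 54.
Non-drop label index = 55587 + 54 = 55641; at 30 labels/s that is 00:30:54:21, i.e. DF 00:30:54;21.

00:30:54;21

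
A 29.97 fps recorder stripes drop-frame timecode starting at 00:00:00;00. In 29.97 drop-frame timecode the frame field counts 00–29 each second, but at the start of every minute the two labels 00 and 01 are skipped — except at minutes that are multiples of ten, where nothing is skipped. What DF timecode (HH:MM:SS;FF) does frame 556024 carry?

05:09:12;22

Ten DF minutes hold 17982 frames, so frame 556024 lies in block 30 (frames 539460–557441) with 16564 frames into that block.
The block's first minute is 1800 frames and the rest 1798 each; 16564 frames reaches minute 9, so 30 × 18 + 9 × 2 = 558 labels have been skipped so far.
Adding those back, label number 556024 + 558 = 556582 at 30 labels/s is 18552 s + 22 f = 5 h 9 min 12 s frame 22, i.e. 05:09:12;22.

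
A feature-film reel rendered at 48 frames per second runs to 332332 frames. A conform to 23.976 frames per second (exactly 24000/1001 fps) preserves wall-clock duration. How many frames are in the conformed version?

166000 frames

Target frames = source frames × (target rate / source rate) = 332332 × (24000/1001)/(48) = 332332 × 500/1001 = 166000.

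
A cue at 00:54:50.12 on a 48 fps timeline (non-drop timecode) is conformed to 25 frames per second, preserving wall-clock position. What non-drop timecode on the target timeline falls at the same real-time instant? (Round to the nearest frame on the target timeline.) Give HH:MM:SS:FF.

00:54:50:06

Source frame index: (0×3600 + 54×60 + 50) × 48 + 12 = 157932.
Real time: 157932 / (48) = 13161/4 s.
Target frame: (13161/4) × (25) = 329025/4 ≈ 82256.250 → 82256.
At 25 labels/s: frame 82256 → 00:54:50:06.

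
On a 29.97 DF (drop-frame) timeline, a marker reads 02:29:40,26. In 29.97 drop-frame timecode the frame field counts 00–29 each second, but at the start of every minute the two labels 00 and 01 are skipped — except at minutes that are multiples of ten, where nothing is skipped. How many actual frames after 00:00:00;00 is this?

269156

Complete 10-minute blocks: 14, each 17982 frames → 251748.
Remaining 9 whole minutes in the current block: 1800 + 8 × 1798 = 16184 frames.
Within the current minute: 40 × 30 + 26 − 2 = 1224 (labels ;00/;01 skipped at this minute). Total = 251748 + 16184 + 1224 = 269156.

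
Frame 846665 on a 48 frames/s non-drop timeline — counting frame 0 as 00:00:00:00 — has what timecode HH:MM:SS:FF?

04:53:58:41

846665 ÷ 48 = 17638 full seconds, remainder 41 frames.
17638 s = 4 h 53 min 58 s.
Timecode: 04:53:58:41.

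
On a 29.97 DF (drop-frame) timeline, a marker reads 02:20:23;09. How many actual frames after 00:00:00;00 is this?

252447

Complete 10-minute blocks: 14, each 17982 frames → 251748.
Remaining 0 whole minutes in the current block: 0 frames.
Within the current minute: 23 × 30 + 9 = 699. Total = 251748 + 0 + 699 = 252447.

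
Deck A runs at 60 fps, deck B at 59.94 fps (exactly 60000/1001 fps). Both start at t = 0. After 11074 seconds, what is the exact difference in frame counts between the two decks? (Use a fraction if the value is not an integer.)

A emits 60 × 11074 = 664440 frames; B emits 60000/1001 × 11074 = 94920000/143.
Difference = 94920/143 frames (≈ 663.7762); B is behind A.

94920/143 frames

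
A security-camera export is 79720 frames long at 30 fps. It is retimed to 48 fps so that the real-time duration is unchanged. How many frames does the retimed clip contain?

Target frames = source frames × (target rate / source rate) = 79720 × (48)/(30) = 79720 × 8/5 = 127552.

127552 frames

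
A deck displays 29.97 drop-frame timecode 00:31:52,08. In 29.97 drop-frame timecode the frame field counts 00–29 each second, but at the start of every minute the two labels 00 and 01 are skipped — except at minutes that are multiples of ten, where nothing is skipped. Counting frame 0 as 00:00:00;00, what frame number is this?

57312

As if non-drop at 30 labels/s: (0 × 3600 + 31 × 60 + 52) × 30 + 8 = 57368.
Minute boundaries passed: 31; those not divisible by 10: 31 − 3 = 28; dropped labels = 2 × 28 = 56.
Actual frame index = 57368 − 56 = 57312.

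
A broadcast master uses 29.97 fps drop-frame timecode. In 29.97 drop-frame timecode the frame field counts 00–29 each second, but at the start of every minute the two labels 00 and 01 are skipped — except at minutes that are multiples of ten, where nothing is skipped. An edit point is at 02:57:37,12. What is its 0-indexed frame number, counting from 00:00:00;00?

As if non-drop at 30 labels/s: (2 × 3600 + 57 × 60 + 37) × 30 + 12 = 319722.
Minute boundaries passed: 177; those not divisible by 10: 177 − 17 = 160; dropped labels = 2 × 160 = 320.
Actual frame index = 319722 − 320 = 319402.

319402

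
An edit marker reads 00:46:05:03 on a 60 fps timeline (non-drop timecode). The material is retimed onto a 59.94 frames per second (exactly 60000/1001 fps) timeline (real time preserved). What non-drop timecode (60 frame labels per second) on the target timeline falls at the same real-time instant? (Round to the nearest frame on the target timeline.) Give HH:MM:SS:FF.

00:46:02:17

Source frame index: (0×3600 + 46×60 + 5) × 60 + 3 = 165903.
Real time: 165903 / (60) = 55301/20 s.
Target frame: (55301/20) × (60000/1001) = 165903000/1001 ≈ 165737.263 → 165737.
At 60 labels/s: frame 165737 → 00:46:02:17.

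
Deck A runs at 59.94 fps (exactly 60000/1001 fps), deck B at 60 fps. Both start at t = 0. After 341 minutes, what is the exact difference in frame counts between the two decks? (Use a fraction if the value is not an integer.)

111600/91 frames

341 min = 20460 s.
A emits 60000/1001 × 20460 = 111600000/91 frames; B emits 60 × 20460 = 1227600.
Difference = 111600/91 frames (≈ 1226.3736); B is ahead of A.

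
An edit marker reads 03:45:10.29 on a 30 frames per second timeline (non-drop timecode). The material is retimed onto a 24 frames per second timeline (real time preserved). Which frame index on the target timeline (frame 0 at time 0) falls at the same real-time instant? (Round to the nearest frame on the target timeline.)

frame 324263

Source frame index: (3×3600 + 45×60 + 10) × 30 + 29 = 405329.
Real time: 405329 / (30) = 405329/30 s.
Target frame: (405329/30) × (24) = 1621316/5 ≈ 324263.200 → 324263.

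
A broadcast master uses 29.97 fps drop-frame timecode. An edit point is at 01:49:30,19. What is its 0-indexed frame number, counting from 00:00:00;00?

196921

Complete 10-minute blocks: 10, each 17982 frames → 179820.
Remaining 9 whole minutes in the current block: 1800 + 8 × 1798 = 16184 frames.
Within the current minute: 30 × 30 + 19 − 2 = 917 (labels ;00/;01 skipped at this minute). Total = 179820 + 16184 + 917 = 196921.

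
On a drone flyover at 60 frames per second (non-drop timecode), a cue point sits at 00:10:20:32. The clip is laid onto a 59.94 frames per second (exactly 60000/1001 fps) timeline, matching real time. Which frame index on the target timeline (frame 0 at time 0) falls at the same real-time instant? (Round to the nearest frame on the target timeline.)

Source frame index: (0×3600 + 10×60 + 20) × 60 + 32 = 37232.
Real time: 37232 / (60) = 9308/15 s.
Target frame: (9308/15) × (60000/1001) = 2864000/77 ≈ 37194.805 → 37195.

frame 37195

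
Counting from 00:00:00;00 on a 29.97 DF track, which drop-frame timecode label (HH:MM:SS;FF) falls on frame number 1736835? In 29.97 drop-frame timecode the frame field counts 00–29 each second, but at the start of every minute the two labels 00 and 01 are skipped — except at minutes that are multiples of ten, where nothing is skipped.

16:05:52;13

Each 10-minute DF block holds 10 × 60 × 30 − 9 × 2 = 17982 frames. 1736835 ÷ 17982 → 96 full blocks, remainder 10563.
Within the partial block the first minute is 1800 frames and each further minute 1798, so 5 further minute boundaries passed. Total skipped labels = 18 × 96 + 2 × 5 = 1738.
Non-drop label index = 1736835 + 1738 = 1738573; at 30 labels/s that is 16:05:52:13, i.e. DF 16:05:52;13.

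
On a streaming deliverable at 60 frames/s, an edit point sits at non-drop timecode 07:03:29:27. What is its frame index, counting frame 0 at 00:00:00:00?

1524567

Total seconds to the label: (7 × 3600 + 3 × 60 + 29) = 25409.
Frame index = 25409 × 60 + 27 = 1524567.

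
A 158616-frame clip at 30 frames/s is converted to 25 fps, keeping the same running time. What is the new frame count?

132180 frames

Target frames = source frames × (target rate / source rate) = 158616 × (25)/(30) = 158616 × 5/6 = 132180.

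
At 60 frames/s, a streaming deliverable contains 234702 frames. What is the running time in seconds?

3911.7 seconds

Running time = 234702 / (60) = 3911.7 s.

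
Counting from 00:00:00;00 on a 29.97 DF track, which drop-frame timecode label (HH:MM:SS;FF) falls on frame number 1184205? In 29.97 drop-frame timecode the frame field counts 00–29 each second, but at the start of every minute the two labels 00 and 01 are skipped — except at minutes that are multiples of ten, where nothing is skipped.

Ten DF minutes hold 17982 frames, so frame 1184205 lies in block 65 (frames 1168830–1186811) with 15375 frames into that block.
The block's first minute is 1800 frames and the rest 1798 each; 15375 frames reaches minute 8, so 65 × 18 + 8 × 2 = 1186 labels have been skipped so far.
Adding those back, label number 1184205 + 1186 = 1185391 at 30 labels/s is 39513 s + 1 f = 10 h 58 min 33 s frame 1, i.e. 10:58:33;01.

10:58:33;01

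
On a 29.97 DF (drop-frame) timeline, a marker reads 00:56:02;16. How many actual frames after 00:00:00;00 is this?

100774

Complete 10-minute blocks: 5, each 17982 frames → 89910.
Remaining 6 whole minutes in the current block: 1800 + 5 × 1798 = 10790 frames.
Within the current minute: 2 × 30 + 16 − 2 = 74 (labels ;00/;01 skipped at this minute). Total = 89910 + 10790 + 74 = 100774.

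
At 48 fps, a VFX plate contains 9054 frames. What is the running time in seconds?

Running time = 9054 / (48) = 188.625 s.

188.625 seconds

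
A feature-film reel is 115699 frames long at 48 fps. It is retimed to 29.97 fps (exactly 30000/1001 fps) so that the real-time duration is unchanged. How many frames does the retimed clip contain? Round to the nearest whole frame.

Frames at target rate = 115699 × (30000/1001) / (48) = 72311875/1001 ≈ 72239.635.
Nearest whole frame: 72240.

72240 frames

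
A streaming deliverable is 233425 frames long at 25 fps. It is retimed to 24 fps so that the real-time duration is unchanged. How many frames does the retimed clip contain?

Target frames = source frames × (target rate / source rate) = 233425 × (24)/(25) = 233425 × 24/25 = 224088.

224088 frames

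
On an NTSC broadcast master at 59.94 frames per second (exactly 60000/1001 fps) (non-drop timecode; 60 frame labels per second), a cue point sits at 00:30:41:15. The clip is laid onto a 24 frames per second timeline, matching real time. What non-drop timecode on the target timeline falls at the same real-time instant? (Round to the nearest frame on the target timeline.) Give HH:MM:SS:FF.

Source frame index: (0×3600 + 30×60 + 41) × 60 + 15 = 110475.
Real time: 110475 / (60000/1001) = 1474473/800 s.
Target frame: (1474473/800) × (24) = 4423419/100 ≈ 44234.190 → 44234.
At 24 labels/s: frame 44234 → 00:30:43:02.

00:30:43:02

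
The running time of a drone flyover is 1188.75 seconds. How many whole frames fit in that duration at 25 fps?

29718 frames

Frames = 1188.75 × 25 = 118875/4 ≈ 29718.7500.
Complete frames: 29718.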